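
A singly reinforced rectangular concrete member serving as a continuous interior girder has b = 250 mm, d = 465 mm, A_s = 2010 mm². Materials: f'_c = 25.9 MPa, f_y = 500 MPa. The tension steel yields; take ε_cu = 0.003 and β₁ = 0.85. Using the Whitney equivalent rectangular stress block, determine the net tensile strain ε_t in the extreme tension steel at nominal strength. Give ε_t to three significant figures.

ε_t ≈ 0.00349

a = A_s f_y/(0.85 f'_c b) = 182.60 mm.
β₁ = 0.85, so c = a/β₁ = 182.60/0.85 = 214.82 mm.
From the linear strain diagram with ε_cu = 0.003: ε_t = 0.003 (d − c)/c = 0.003 × (465 − 214.82)/214.82 = 0.00349.
ε_t < 0.004 — the section is over-reinforced for flexure under ACI limits.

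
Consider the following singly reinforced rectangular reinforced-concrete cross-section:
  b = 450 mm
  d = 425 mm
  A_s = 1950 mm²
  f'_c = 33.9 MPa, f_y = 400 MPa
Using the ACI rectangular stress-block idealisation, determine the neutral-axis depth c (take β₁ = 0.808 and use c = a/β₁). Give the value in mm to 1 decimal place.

c ≈ 74.4 mm

T = A_s f_y = 1950 × 400 = 780000 N = 780 kN.
Setting C = 0.85 f'_c a b equal to T: a = 780000/(0.85 × 33.9 × 450) = 60.154 mm.
With β₁ = 0.808, c = a/β₁ = 60.154/0.808 = 74.4 mm.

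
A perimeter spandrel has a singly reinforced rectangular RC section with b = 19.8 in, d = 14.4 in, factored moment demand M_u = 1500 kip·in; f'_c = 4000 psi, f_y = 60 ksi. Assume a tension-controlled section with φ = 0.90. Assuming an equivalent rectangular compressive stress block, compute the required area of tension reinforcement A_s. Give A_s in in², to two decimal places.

M_n = M_u/φ = 1500/0.90 = 1666.67 kip·in.
From M_n = 0.85 f'_c a b (d − a/2):
a = d − √(d² − 2M_n/(0.85 f'_c b)) = 14.4 − √(14.4² − 2 × 1666.67/(0.85 × 4 × 19.8)) = 1.836 in.
A_s = 0.85 f'_c a b / f_y = 0.85 × 4 × 1.836 × 19.8 / 60 = 2.060 in².

A_s ≈ 2.06 in²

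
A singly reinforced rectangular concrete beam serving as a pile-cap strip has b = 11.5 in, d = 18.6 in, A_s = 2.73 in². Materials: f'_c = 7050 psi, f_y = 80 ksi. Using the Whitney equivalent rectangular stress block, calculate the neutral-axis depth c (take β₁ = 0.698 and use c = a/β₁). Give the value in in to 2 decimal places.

c ≈ 4.54 in

T = A_s f_y = 2.73 × 80 = 218.4 kips.
a = T/(0.85 f'_c b) = 218.4/(0.85 × 7.05 × 11.5) = 3.1692 in.
With β₁ = 0.698, c = a/β₁ = 3.1692/0.698 = 4.54 in.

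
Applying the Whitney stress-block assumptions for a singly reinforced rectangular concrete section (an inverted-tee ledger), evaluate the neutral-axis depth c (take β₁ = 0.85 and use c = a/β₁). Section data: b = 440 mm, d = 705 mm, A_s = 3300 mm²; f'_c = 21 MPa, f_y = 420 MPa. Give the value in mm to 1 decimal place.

c ≈ 207.6 mm

T = A_s f_y = 3300 × 420 = 1386000 N = 1386 kN.
Setting C = 0.85 f'_c a b equal to T: a = 1386000/(0.85 × 21 × 440) = 176.471 mm.
With β₁ = 0.85, c = a/β₁ = 176.471/0.85 = 207.6 mm.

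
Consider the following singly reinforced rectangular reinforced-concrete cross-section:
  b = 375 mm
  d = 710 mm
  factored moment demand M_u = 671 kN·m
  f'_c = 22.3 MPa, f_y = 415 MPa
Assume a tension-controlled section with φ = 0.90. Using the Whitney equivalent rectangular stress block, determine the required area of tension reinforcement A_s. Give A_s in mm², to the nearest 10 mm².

M_n = M_u/φ = 671/0.90 = 745.556 kN·m.
With M_n = 0.85 f'_c a b (d − a/2), solve the quadratic for a:
a = d − √(d² − 2M_n/(0.85 f'_c b)) = 710 − √(710² − 2 × 745.556×10⁶/(0.85 × 22.3 × 375)) = 167.48 mm.
A_s = 0.85 f'_c a b / f_y = 0.85 × 22.3 × 167.48 × 375 / 415 = 2868.6 mm².

A_s ≈ 2870 mm²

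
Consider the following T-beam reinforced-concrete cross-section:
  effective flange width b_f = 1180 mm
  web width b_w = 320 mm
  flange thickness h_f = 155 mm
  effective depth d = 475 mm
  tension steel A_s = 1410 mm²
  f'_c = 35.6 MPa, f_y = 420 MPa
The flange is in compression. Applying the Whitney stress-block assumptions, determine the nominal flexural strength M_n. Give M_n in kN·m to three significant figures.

Tension: T = A_s f_y = 1410 × 420 = 592200 N.
Try a within the flange: a = T/(0.85 f'_c b_f) = 592200/(0.85 × 35.6 × 1180) = 16.59 mm.
Since a = 16.59 ≤ h_f = 155 mm, the stress block lies entirely in the flange; analyse as a rectangular beam of width b_f.
M_n = T(d − a/2) = 592200 × (475 − 8.295) = 276.38 × 10⁶ N·mm.
M_n = 276.38 kN·m.

M_n ≈ 276 kN·m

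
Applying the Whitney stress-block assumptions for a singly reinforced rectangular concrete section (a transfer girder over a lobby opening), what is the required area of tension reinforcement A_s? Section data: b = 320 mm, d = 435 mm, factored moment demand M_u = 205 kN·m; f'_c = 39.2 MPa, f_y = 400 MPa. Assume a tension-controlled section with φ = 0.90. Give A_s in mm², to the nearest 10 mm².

M_n = M_u/φ = 205/0.90 = 227.778 kN·m.
With M_n = 0.85 f'_c a b (d − a/2), solve the quadratic for a:
a = d − √(d² − 2M_n/(0.85 f'_c b)) = 435 − √(435² − 2 × 227.778×10⁶/(0.85 × 39.2 × 320)) = 52.25 mm.
A_s = 0.85 f'_c a b / f_y = 0.85 × 39.2 × 52.25 × 320 / 400 = 1392.8 mm².

A_s ≈ 1390 mm²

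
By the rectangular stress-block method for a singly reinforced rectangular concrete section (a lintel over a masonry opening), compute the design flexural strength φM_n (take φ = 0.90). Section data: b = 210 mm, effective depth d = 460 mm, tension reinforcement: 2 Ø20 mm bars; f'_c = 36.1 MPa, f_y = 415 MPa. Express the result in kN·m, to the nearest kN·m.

φM_n ≈ 103 kN·m

A_s = 2 × 314 = 628 mm².
T = A_s f_y = 628 × 415 = 260620 N = 260.62 kN.
From C = T: a = T/(0.85 f'_c b) = 260620/(0.85 × 36.1 × 210) = 40.44 mm.
M_n = T(d − a/2) = 260.62 kN × (460 − 20.22) mm = 114.62 kN·m.
φM_n = 0.90 × 114.62 = 103.16 kN·m.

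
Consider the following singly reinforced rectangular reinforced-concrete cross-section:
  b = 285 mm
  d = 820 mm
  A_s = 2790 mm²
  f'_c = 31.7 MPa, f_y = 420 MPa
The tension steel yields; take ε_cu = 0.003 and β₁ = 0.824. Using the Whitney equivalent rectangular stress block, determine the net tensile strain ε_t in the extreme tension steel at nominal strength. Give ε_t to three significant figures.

ε_t ≈ 0.0103

a = A_s f_y/(0.85 f'_c b) = 152.59 mm.
β₁ = 0.824, so c = a/β₁ = 152.59/0.824 = 185.18 mm.
From the linear strain diagram with ε_cu = 0.003: ε_t = 0.003 (d − c)/c = 0.003 × (820 − 185.18)/185.18 = 0.0103.
Since ε_t ≥ 0.005, the section is tension-controlled.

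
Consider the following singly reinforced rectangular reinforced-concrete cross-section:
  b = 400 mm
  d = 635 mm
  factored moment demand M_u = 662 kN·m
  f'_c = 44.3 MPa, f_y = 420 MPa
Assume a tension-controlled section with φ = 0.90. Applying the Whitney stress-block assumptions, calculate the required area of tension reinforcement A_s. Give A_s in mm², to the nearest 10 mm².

A_s ≈ 2950 mm²

M_n = M_u/φ = 662/0.90 = 735.556 kN·m.
With M_n = 0.85 f'_c a b (d − a/2), solve the quadratic for a:
a = d − √(d² − 2M_n/(0.85 f'_c b)) = 635 − √(635² − 2 × 735.556×10⁶/(0.85 × 44.3 × 400)) = 82.23 mm.
A_s = 0.85 f'_c a b / f_y = 0.85 × 44.3 × 82.23 × 400 / 420 = 2948.9 mm².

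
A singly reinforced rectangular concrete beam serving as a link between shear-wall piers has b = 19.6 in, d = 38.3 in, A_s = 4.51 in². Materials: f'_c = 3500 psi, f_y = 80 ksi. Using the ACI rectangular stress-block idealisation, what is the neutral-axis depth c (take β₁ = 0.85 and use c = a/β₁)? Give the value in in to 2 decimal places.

T = A_s f_y = 4.51 × 80 = 360.8 kips.
a = T/(0.85 f'_c b) = 360.8/(0.85 × 3.5 × 19.6) = 6.1876 in.
With β₁ = 0.85, c = a/β₁ = 6.1876/0.85 = 7.28 in.

c ≈ 7.28 in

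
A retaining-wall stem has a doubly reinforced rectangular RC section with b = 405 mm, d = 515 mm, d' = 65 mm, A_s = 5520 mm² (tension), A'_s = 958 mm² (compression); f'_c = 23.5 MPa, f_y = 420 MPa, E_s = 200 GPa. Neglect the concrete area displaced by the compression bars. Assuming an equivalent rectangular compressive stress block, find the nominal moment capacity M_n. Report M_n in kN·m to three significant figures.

M_n ≈ 941 kN·m

Assume both tension and compression steel yield.
Net tension couple steel: A_s − A'_s = 4562 mm².
a = (A_s − A'_s) f_y / (0.85 f'_c b) = 1916040/(0.85 × 23.5 × 405) = 236.84 mm.
c = a/β₁ = 236.84/0.85 = 278.64 mm; ε'_s = 0.003(c − d')/c = 0.0023 ≥ f_y/E_s = 0.0021, so compression steel does yield.
M_n = (A_s − A'_s) f_y (d − a/2) + A'_s f_y (d − d') = [1916040 × (515 − 118.42) + 402360 × (515 − 65)] × 10⁻⁶ = 759.86 + 181.06 = 940.92 kN·m.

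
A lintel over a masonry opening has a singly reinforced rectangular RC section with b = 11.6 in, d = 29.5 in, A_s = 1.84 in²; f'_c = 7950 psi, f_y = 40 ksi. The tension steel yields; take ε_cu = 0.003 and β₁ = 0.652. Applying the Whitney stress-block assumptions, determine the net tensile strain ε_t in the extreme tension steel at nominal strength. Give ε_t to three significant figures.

ε_t ≈ 0.0585

a = A_s f_y/(0.85 f'_c b) = 0.939 in.
β₁ = 0.652, so c = a/β₁ = 0.939/0.652 = 1.440 in.
From the linear strain diagram with ε_cu = 0.003: ε_t = 0.003 (d − c)/c = 0.003 × (29.5 − 1.440)/1.440 = 0.0585.
Since ε_t ≥ 0.005, the section is tension-controlled.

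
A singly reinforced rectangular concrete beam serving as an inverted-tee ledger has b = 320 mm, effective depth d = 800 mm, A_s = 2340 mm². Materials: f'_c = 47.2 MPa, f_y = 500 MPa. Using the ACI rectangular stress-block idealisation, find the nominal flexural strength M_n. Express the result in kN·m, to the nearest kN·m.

T = A_s f_y = 2340 × 500 = 1170000 N = 1170 kN.
From C = T: a = T/(0.85 f'_c b) = 1170000/(0.85 × 47.2 × 320) = 91.13 mm.
M_n = T(d − a/2) = 1170 kN × (800 − 45.565) mm = 882.69 kN·m.

M_n ≈ 883 kN·m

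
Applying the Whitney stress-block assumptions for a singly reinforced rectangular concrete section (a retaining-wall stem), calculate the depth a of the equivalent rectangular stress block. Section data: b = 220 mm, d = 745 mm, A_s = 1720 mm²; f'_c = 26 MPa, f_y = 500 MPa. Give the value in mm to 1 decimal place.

a ≈ 176.9 mm

T = A_s f_y = 1720 × 500 = 860000 N = 860 kN.
Setting C = 0.85 f'_c a b equal to T: a = 860000/(0.85 × 26 × 220) = 176.9 mm.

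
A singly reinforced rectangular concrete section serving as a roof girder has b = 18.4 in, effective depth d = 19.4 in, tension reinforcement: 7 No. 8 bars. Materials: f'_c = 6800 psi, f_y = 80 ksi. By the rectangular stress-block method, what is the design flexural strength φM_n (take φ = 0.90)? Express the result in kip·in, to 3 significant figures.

φM_n ≈ 6900 kip·in

A_s = 7 × 0.79 = 5.53 in².
T = A_s f_y = 5.53 × 80 = 442.4 kips.
a = T/(0.85 f'_c b) = 442.4/(0.85 × 6.8 × 18.4) = 4.160 in.
M_n = T(d − a/2) = 442.4 × (19.4 − 2.08) = 7662.4 kip·in.
φM_n = 0.90 × 7662.4 = 6896.2 kip·in.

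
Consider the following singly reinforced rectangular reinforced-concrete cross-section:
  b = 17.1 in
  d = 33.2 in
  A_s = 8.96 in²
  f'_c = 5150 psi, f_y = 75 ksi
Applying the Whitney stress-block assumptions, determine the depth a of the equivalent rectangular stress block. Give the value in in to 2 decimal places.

a ≈ 8.98 in

T = A_s f_y = 8.96 × 75 = 672 kips.
a = T/(0.85 f'_c b) = 672/(0.85 × 5.15 × 17.1) = 8.98 in.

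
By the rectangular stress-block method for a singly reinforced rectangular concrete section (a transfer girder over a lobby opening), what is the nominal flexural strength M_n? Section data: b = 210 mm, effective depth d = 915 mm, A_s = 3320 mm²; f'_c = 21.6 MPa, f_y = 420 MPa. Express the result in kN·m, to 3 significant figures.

M_n ≈ 1020 kN·m

T = A_s f_y = 3320 × 420 = 1394400 N = 1394.4 kN.
From C = T: a = T/(0.85 f'_c b) = 1394400/(0.85 × 21.6 × 210) = 361.66 mm.
M_n = T(d − a/2) = 1394.4 kN × (915 − 180.83) mm = 1023.73 kN·m.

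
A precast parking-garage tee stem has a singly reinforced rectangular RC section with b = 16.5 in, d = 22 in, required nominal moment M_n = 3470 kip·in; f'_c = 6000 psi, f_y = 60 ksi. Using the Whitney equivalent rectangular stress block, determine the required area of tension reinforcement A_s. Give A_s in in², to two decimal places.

From M_n = 0.85 f'_c a b (d − a/2):
a = d − √(d² − 2M_n/(0.85 f'_c b)) = 22 − √(22² − 2 × 3470/(0.85 × 6 × 16.5)) = 1.962 in.
A_s = 0.85 f'_c a b / f_y = 0.85 × 6 × 1.962 × 16.5 / 60 = 2.752 in².

A_s ≈ 2.75 in²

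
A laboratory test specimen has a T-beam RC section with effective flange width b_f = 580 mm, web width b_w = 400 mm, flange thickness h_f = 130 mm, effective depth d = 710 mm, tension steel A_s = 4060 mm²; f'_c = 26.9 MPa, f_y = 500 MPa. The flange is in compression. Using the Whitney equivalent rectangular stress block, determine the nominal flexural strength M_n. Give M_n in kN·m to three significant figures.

M_n ≈ 1280 kN·m

Tension: T = A_s f_y = 4060 × 500 = 2030000 N.
Try a within the flange: a = T/(0.85 f'_c b_f) = 2030000/(0.85 × 26.9 × 580) = 153.07 mm.
a = 153.07 > h_f = 130 mm: the block extends into the web. Split into flange-overhang and web parts.
C_f = 0.85 f'_c (b_f − b_w) h_f = 0.85 × 26.9 × (580 − 400) × 130 = 535041 N.
Remaining web compression depth: a_w = (T − C_f)/(0.85 f'_c b_w) = (2030000 − 535041)/(0.85 × 26.9 × 400) = 163.45 mm.
M_n = C_f(d − h_f/2) + (T − C_f)(d − a_w/2) = 535041 × (710 − 65) + 1494959 × (710 − 81.725) = 345.10 + 939.25 = 1284.35 × 10⁶ N·mm.
M_n = 1284.35 kN·m.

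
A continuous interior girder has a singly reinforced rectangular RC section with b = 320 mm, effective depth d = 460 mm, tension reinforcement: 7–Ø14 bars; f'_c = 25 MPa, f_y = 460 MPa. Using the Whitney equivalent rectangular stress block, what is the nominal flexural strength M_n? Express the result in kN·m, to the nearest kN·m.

A_s = 7 × 154 = 1078 mm².
T = A_s f_y = 1078 × 460 = 495880 N = 495.88 kN.
From C = T: a = T/(0.85 f'_c b) = 495880/(0.85 × 25 × 320) = 72.92 mm.
M_n = T(d − a/2) = 495.88 kN × (460 − 36.46) mm = 210.03 kN·m.

M_n ≈ 210 kN·m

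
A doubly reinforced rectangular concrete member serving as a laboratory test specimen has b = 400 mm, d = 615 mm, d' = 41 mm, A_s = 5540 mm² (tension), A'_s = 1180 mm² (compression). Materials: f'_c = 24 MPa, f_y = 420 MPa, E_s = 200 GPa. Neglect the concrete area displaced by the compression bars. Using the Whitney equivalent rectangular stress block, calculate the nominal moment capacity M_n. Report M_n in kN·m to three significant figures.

M_n ≈ 1210 kN·m

Assume both tension and compression steel yield.
Net tension couple steel: A_s − A'_s = 4360 mm².
a = (A_s − A'_s) f_y / (0.85 f'_c b) = 1831200/(0.85 × 24 × 400) = 224.41 mm.
c = a/β₁ = 224.41/0.85 = 264.01 mm; ε'_s = 0.003(c − d')/c = 0.0025 ≥ f_y/E_s = 0.0021, so compression steel does yield.
M_n = (A_s − A'_s) f_y (d − a/2) + A'_s f_y (d − d') = [1831200 × (615 − 112.205) + 495600 × (615 − 41)] × 10⁻⁶ = 920.72 + 284.47 = 1205.19 kN·m.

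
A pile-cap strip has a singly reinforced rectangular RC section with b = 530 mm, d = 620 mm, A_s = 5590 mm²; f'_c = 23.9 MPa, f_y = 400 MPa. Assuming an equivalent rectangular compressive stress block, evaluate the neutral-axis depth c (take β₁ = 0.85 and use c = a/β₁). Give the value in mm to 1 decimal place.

T = A_s f_y = 5590 × 400 = 2236000 N = 2236 kN.
Setting C = 0.85 f'_c a b equal to T: a = 2236000/(0.85 × 23.9 × 530) = 207.673 mm.
With β₁ = 0.85, c = a/β₁ = 207.673/0.85 = 244.3 mm.

c ≈ 244.3 mm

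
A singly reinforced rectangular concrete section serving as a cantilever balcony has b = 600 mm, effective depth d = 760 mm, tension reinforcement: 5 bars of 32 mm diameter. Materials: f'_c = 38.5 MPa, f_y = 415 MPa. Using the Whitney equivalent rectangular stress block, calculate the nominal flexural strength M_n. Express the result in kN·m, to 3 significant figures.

A_s = 5 × 804 = 4020 mm².
T = A_s f_y = 4020 × 415 = 1668300 N = 1668.3 kN.
From C = T: a = T/(0.85 f'_c b) = 1668300/(0.85 × 38.5 × 600) = 84.97 mm.
M_n = T(d − a/2) = 1668.3 kN × (760 − 42.485) mm = 1197.03 kN·m.

M_n ≈ 1200 kN·m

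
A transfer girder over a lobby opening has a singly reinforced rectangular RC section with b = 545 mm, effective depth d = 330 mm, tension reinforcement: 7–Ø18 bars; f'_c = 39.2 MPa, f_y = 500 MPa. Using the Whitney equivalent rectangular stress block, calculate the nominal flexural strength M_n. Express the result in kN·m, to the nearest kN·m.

M_n ≈ 272 kN·m

A_s = 7 × 254 = 1778 mm².
T = A_s f_y = 1778 × 500 = 889000 N = 889 kN.
From C = T: a = T/(0.85 f'_c b) = 889000/(0.85 × 39.2 × 545) = 48.96 mm.
M_n = T(d − a/2) = 889 kN × (330 − 24.48) mm = 271.61 kN·m.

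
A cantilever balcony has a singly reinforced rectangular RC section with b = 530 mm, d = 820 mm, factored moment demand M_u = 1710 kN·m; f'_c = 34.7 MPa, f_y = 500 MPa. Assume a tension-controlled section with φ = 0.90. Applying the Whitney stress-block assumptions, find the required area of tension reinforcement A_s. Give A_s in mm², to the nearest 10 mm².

M_n = M_u/φ = 1710/0.90 = 1900 kN·m.
With M_n = 0.85 f'_c a b (d − a/2), solve the quadratic for a:
a = d − √(d² − 2M_n/(0.85 f'_c b)) = 820 − √(820² − 2 × 1900×10⁶/(0.85 × 34.7 × 530)) = 164.78 mm.
A_s = 0.85 f'_c a b / f_y = 0.85 × 34.7 × 164.78 × 530 / 500 = 5151.8 mm².

A_s ≈ 5150 mm²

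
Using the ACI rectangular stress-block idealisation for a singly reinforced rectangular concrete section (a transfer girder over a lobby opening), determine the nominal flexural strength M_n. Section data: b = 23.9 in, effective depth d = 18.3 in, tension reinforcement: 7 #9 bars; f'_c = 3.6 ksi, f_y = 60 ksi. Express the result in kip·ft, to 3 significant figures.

A_s = 7 × 1 = 7 in².
T = A_s f_y = 7 × 60 = 420 kips.
a = T/(0.85 f'_c b) = 420/(0.85 × 3.6 × 23.9) = 5.743 in.
M_n = T(d − a/2) = 420 × (18.3 − 2.8715) = 6480.0 kip·in = 6480.0/12 = 540.00 kip·ft.

M_n ≈ 540 kip·ft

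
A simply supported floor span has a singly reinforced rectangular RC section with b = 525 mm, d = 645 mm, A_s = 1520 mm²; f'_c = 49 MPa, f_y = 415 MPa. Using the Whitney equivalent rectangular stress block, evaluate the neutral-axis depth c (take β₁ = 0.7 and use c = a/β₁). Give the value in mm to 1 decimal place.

c ≈ 41.2 mm

T = A_s f_y = 1520 × 415 = 630800 N = 630.8 kN.
Setting C = 0.85 f'_c a b equal to T: a = 630800/(0.85 × 49 × 525) = 28.848 mm.
With β₁ = 0.7, c = a/β₁ = 28.848/0.7 = 41.2 mm.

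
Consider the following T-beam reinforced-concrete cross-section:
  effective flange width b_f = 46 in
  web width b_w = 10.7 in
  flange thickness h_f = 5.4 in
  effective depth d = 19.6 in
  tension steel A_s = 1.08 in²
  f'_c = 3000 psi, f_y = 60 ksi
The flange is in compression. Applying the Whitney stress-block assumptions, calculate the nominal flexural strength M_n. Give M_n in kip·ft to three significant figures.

M_n ≈ 104 kip·ft

Tension: T = A_s f_y = 1.08 × 60 = 64.8 kips.
Try a within the flange: a = T/(0.85 f'_c b_f) = 64.8/(0.85 × 3 × 46) = 0.552 in.
Since a = 0.552 ≤ h_f = 5.4 in, the stress block lies entirely in the flange; analyse as a rectangular beam of width b_f.
M_n = T(d − a/2) = 64.8 × (19.6 − 0.276) = 1252.2 kip·in.
M_n = 1252.2/12 = 104.35 kip·ft.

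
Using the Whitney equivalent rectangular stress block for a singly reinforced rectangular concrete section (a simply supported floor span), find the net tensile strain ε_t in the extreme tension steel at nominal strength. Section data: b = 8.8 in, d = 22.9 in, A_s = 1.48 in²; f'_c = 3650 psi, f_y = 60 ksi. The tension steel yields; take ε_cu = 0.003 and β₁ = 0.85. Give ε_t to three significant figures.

ε_t ≈ 0.0150

a = A_s f_y/(0.85 f'_c b) = 3.253 in.
β₁ = 0.85, so c = a/β₁ = 3.253/0.85 = 3.827 in.
From the linear strain diagram with ε_cu = 0.003: ε_t = 0.003 (d − c)/c = 0.003 × (22.9 − 3.827)/3.827 = 0.0150.
Since ε_t ≥ 0.005, the section is tension-controlled.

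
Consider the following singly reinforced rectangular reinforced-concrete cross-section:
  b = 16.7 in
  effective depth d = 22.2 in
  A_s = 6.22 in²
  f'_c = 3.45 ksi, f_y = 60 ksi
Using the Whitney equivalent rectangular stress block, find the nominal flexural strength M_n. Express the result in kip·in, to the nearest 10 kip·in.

M_n ≈ 6860 kip·in

T = A_s f_y = 6.22 × 60 = 373.2 kips.
a = T/(0.85 f'_c b) = 373.2/(0.85 × 3.45 × 16.7) = 7.621 in.
M_n = T(d − a/2) = 373.2 × (22.2 − 3.8105) = 6863.0 kip·in.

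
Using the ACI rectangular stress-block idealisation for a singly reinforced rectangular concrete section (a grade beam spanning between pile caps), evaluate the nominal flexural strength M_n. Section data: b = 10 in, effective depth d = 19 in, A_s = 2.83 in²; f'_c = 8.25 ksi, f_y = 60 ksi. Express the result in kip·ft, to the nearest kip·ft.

T = A_s f_y = 2.83 × 60 = 169.8 kips.
a = T/(0.85 f'_c b) = 169.8/(0.85 × 8.25 × 10) = 2.421 in.
M_n = T(d − a/2) = 169.8 × (19 − 1.2105) = 3020.7 kip·in = 3020.7/12 = 251.73 kip·ft.

M_n ≈ 252 kip·ft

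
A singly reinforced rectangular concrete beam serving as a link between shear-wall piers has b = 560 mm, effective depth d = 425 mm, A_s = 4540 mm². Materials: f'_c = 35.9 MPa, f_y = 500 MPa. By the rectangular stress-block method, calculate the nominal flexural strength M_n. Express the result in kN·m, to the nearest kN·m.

M_n ≈ 814 kN·m

T = A_s f_y = 4540 × 500 = 2270000 N = 2270 kN.
From C = T: a = T/(0.85 f'_c b) = 2270000/(0.85 × 35.9 × 560) = 132.84 mm.
M_n = T(d − a/2) = 2270 kN × (425 − 66.42) mm = 813.98 kN·m.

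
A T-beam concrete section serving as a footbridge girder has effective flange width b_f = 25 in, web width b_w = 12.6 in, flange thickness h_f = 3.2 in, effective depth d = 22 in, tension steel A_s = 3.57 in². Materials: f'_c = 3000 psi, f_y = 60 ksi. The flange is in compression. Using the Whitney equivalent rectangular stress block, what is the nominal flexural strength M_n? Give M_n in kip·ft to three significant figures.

Tension: T = A_s f_y = 3.57 × 60 = 214.2 kips.
Try a within the flange: a = T/(0.85 f'_c b_f) = 214.2/(0.85 × 3 × 25) = 3.360 in.
a = 3.360 > h_f = 3.2 in: the block extends into the web. Split into flange-overhang and web parts.
C_f = 0.85 f'_c (b_f − b_w) h_f = 0.85 × 3 × (25 − 12.6) × 3.2 = 101.2 kips.
Remaining web compression depth: a_w = (T − C_f)/(0.85 f'_c b_w) = (214.2 − 101.2)/(0.85 × 3 × 12.6) = 3.517 in.
M_n = C_f(d − h_f/2) + (T − C_f)(d − a_w/2) = 101.2 × (22 − 1.6) + 113 × (22 − 1.7585) = 2064.5 + 2287.3 = 4351.8 kip·in.
M_n = 4351.8/12 = 362.65 kip·ft.

M_n ≈ 363 kip·ft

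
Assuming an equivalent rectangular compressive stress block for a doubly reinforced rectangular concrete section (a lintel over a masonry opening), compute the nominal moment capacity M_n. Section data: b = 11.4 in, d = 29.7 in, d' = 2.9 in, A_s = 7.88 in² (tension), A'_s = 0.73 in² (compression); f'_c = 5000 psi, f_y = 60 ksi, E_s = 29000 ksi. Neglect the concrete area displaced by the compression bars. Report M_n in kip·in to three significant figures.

M_n ≈ 12000 kip·in

Assume both steels yield.
a = (A_s − A'_s) f_y/(0.85 f'_c b) = (7.88 − 0.73) × 60/(0.85 × 5 × 11.4) = 8.854 in.
c = a/β₁ = 8.854/0.8 = 11.068 in; ε'_s = 0.003(c − d')/c = 0.0022 ≥ ε_y = 0.0021, so the compression steel yields.
M_n = (A_s − A'_s) f_y (d − a/2) + A'_s f_y (d − d') = 429 × (29.7 − 4.427) + 43.8 × (29.7 − 2.9) = 10842.1 + 1173.8 = 12015.9 kip·in.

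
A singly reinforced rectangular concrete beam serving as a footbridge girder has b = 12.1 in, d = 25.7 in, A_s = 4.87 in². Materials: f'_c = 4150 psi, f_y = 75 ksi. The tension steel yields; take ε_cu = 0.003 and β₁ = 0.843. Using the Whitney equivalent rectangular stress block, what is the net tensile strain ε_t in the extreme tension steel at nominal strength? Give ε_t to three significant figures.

a = A_s f_y/(0.85 f'_c b) = 8.557 in.
β₁ = 0.843, so c = a/β₁ = 8.557/0.843 = 10.151 in.
From the linear strain diagram with ε_cu = 0.003: ε_t = 0.003 (d − c)/c = 0.003 × (25.7 − 10.151)/10.151 = 0.00460.
ε_t is between 0.004 and 0.005 — transition zone.

ε_t ≈ 0.00460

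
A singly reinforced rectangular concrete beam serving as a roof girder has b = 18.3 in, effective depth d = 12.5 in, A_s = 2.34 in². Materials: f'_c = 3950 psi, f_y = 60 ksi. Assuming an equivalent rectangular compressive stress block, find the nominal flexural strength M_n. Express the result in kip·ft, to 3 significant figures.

M_n ≈ 133 kip·ft

T = A_s f_y = 2.34 × 60 = 140.4 kips.
a = T/(0.85 f'_c b) = 140.4/(0.85 × 3.95 × 18.3) = 2.285 in.
M_n = T(d − a/2) = 140.4 × (12.5 − 1.1425) = 1594.6 kip·in = 1594.6/12 = 132.88 kip·ft.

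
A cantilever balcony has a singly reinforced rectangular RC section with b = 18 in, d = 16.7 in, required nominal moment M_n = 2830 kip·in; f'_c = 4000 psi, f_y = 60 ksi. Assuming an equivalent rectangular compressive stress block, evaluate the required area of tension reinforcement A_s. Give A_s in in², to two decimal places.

A_s ≈ 3.11 in²

From M_n = 0.85 f'_c a b (d − a/2):
a = d − √(d² − 2M_n/(0.85 f'_c b)) = 16.7 − √(16.7² − 2 × 2830/(0.85 × 4 × 18)) = 3.047 in.
A_s = 0.85 f'_c a b / f_y = 0.85 × 4 × 3.047 × 18 / 60 = 3.108 in².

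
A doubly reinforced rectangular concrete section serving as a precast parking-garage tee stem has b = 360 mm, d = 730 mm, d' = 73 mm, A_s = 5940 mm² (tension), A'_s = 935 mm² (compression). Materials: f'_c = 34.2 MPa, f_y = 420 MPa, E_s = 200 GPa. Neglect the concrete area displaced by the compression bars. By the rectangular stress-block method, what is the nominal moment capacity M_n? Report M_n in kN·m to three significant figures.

M_n ≈ 1580 kN·m

Assume both tension and compression steel yield.
Net tension couple steel: A_s − A'_s = 5005 mm².
a = (A_s − A'_s) f_y / (0.85 f'_c b) = 2102100/(0.85 × 34.2 × 360) = 200.87 mm.
c = a/β₁ = 200.87/0.806 = 249.22 mm; ε'_s = 0.003(c − d')/c = 0.0021 ≥ f_y/E_s = 0.0021, so compression steel does yield.
M_n = (A_s − A'_s) f_y (d − a/2) + A'_s f_y (d − d') = [2102100 × (730 − 100.435) + 392700 × (730 − 73)] × 10⁻⁶ = 1323.41 + 258.00 = 1581.41 kN·m.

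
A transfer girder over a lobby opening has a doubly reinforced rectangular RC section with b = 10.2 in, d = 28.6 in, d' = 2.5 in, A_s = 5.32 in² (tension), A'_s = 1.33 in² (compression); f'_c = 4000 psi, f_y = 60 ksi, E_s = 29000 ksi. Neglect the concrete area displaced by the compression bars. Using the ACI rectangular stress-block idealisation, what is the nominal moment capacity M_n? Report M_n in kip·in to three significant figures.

Assume both steels yield.
a = (A_s − A'_s) f_y/(0.85 f'_c b) = (5.32 − 1.33) × 60/(0.85 × 4 × 10.2) = 6.903 in.
c = a/β₁ = 6.903/0.85 = 8.121 in; ε'_s = 0.003(c − d')/c = 0.0021 ≥ ε_y = 0.0021, so the compression steel yields.
M_n = (A_s − A'_s) f_y (d − a/2) + A'_s f_y (d − d') = 239.4 × (28.6 − 3.4515) + 79.8 × (28.6 − 2.5) = 6020.6 + 2082.8 = 8103.4 kip·in.

M_n ≈ 8100 kip·in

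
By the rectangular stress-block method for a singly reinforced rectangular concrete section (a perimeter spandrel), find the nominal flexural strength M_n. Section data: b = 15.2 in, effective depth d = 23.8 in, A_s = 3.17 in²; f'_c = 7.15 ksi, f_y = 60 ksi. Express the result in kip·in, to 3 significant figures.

T = A_s f_y = 3.17 × 60 = 190.2 kips.
a = T/(0.85 f'_c b) = 190.2/(0.85 × 7.15 × 15.2) = 2.059 in.
M_n = T(d − a/2) = 190.2 × (23.8 − 1.0295) = 4330.9 kip·in.

M_n ≈ 4330 kip·in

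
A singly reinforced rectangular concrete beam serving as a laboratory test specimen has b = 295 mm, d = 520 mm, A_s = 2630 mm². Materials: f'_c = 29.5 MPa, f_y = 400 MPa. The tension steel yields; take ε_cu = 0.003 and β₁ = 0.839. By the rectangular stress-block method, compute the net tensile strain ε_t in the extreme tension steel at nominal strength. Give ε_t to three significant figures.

a = A_s f_y/(0.85 f'_c b) = 142.22 mm.
β₁ = 0.839, so c = a/β₁ = 142.22/0.839 = 169.51 mm.
From the linear strain diagram with ε_cu = 0.003: ε_t = 0.003 (d − c)/c = 0.003 × (520 − 169.51)/169.51 = 0.00620.
Since ε_t ≥ 0.005, the section is tension-controlled.

ε_t ≈ 0.00620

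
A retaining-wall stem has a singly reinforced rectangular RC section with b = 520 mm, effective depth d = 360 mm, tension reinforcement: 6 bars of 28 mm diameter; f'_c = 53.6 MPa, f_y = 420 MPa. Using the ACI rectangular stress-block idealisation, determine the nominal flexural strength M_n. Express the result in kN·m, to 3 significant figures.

A_s = 6 × 616 = 3696 mm².
T = A_s f_y = 3696 × 420 = 1552320 N = 1552.32 kN.
From C = T: a = T/(0.85 f'_c b) = 1552320/(0.85 × 53.6 × 520) = 65.52 mm.
M_n = T(d − a/2) = 1552.32 kN × (360 − 32.76) mm = 507.98 kN·m.

M_n ≈ 508 kN·m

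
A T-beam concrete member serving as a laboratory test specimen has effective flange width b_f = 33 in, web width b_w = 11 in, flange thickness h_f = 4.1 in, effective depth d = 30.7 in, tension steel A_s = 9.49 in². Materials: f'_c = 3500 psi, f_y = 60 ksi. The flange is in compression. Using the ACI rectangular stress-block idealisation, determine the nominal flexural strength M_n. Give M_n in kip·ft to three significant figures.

Tension: T = A_s f_y = 9.49 × 60 = 569.4 kips.
Try a within the flange: a = T/(0.85 f'_c b_f) = 569.4/(0.85 × 3.5 × 33) = 5.800 in.
a = 5.800 > h_f = 4.1 in: the block extends into the web. Split into flange-overhang and web parts.
C_f = 0.85 f'_c (b_f − b_w) h_f = 0.85 × 3.5 × (33 − 11) × 4.1 = 268.3 kips.
Remaining web compression depth: a_w = (T − C_f)/(0.85 f'_c b_w) = (569.4 − 268.3)/(0.85 × 3.5 × 11) = 9.201 in.
M_n = C_f(d − h_f/2) + (T − C_f)(d − a_w/2) = 268.3 × (30.7 − 2.05) + 301.1 × (30.7 − 4.6005) = 7686.8 + 7858.6 = 15545.4 kip·in.
M_n = 15545.4/12 = 1295.45 kip·ft.

M_n ≈ 1300 kip·ft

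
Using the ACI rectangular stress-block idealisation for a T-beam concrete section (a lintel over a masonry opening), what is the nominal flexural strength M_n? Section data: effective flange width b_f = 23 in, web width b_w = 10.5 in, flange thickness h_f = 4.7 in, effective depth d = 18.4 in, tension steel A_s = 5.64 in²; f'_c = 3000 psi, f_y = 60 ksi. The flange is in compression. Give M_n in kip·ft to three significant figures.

M_n ≈ 434 kip·ft

Tension: T = A_s f_y = 5.64 × 60 = 338.4 kips.
Try a within the flange: a = T/(0.85 f'_c b_f) = 338.4/(0.85 × 3 × 23) = 5.770 in.
a = 5.770 > h_f = 4.7 in: the block extends into the web. Split into flange-overhang and web parts.
C_f = 0.85 f'_c (b_f − b_w) h_f = 0.85 × 3 × (23 − 10.5) × 4.7 = 149.8 kips.
Remaining web compression depth: a_w = (T − C_f)/(0.85 f'_c b_w) = (338.4 − 149.8)/(0.85 × 3 × 10.5) = 7.044 in.
M_n = C_f(d − h_f/2) + (T − C_f)(d − a_w/2) = 149.8 × (18.4 − 2.35) + 188.6 × (18.4 − 3.522) = 2404.3 + 2806.0 = 5210.3 kip·in.
M_n = 5210.3/12 = 434.19 kip·ft.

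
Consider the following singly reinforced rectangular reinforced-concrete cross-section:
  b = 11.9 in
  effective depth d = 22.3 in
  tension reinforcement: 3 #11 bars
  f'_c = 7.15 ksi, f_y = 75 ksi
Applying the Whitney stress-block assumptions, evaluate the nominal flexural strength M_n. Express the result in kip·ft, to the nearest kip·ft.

M_n ≈ 581 kip·ft

A_s = 3 × 1.56 = 4.68 in².
T = A_s f_y = 4.68 × 75 = 351 kips.
a = T/(0.85 f'_c b) = 351/(0.85 × 7.15 × 11.9) = 4.853 in.
M_n = T(d − a/2) = 351 × (22.3 − 2.4265) = 6975.6 kip·in = 6975.6/12 = 581.30 kip·ft.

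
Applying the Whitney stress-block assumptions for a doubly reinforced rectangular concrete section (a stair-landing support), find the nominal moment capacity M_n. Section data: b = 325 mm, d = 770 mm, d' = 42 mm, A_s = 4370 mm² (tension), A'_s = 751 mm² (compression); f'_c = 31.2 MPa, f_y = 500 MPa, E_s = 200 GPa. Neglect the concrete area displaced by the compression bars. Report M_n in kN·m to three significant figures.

Assume both tension and compression steel yield.
Net tension couple steel: A_s − A'_s = 3619 mm².
a = (A_s − A'_s) f_y / (0.85 f'_c b) = 1809500/(0.85 × 31.2 × 325) = 209.94 mm.
c = a/β₁ = 209.94/0.827 = 253.86 mm; ε'_s = 0.003(c − d')/c = 0.0025 ≥ f_y/E_s = 0.0025, so compression steel does yield.
M_n = (A_s − A'_s) f_y (d − a/2) + A'_s f_y (d − d') = [1809500 × (770 − 104.97) + 375500 × (770 − 42)] × 10⁻⁶ = 1203.37 + 273.36 = 1476.73 kN·m.

M_n ≈ 1480 kN·m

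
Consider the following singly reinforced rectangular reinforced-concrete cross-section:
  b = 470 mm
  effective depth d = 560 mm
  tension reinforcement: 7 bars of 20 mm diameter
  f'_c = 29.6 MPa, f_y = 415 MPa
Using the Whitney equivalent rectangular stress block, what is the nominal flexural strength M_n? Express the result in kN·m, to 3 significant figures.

M_n ≈ 476 kN·m

A_s = 7 × 314 = 2198 mm².
T = A_s f_y = 2198 × 415 = 912170 N = 912.17 kN.
From C = T: a = T/(0.85 f'_c b) = 912170/(0.85 × 29.6 × 470) = 77.14 mm.
M_n = T(d − a/2) = 912.17 kN × (560 − 38.57) mm = 475.63 kN·m.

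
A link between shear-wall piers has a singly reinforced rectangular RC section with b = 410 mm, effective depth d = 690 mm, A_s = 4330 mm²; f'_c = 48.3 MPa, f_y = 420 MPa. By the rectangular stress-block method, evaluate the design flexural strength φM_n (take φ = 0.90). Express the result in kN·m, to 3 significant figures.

T = A_s f_y = 4330 × 420 = 1818600 N = 1818.6 kN.
From C = T: a = T/(0.85 f'_c b) = 1818600/(0.85 × 48.3 × 410) = 108.04 mm.
M_n = T(d − a/2) = 1818.6 kN × (690 − 54.02) mm = 1156.59 kN·m.
φM_n = 0.90 × 1156.59 = 1040.93 kN·m.

φM_n ≈ 1040 kN·m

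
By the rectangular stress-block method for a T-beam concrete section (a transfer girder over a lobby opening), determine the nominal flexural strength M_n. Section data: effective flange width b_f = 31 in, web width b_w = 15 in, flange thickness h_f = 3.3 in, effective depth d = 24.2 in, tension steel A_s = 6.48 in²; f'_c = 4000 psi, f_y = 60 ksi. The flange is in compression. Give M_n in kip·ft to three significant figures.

M_n ≈ 724 kip·ft

Tension: T = A_s f_y = 6.48 × 60 = 388.8 kips.
Try a within the flange: a = T/(0.85 f'_c b_f) = 388.8/(0.85 × 4 × 31) = 3.689 in.
a = 3.689 > h_f = 3.3 in: the block extends into the web. Split into flange-overhang and web parts.
C_f = 0.85 f'_c (b_f − b_w) h_f = 0.85 × 4 × (31 − 15) × 3.3 = 179.5 kips.
Remaining web compression depth: a_w = (T − C_f)/(0.85 f'_c b_w) = (388.8 − 179.5)/(0.85 × 4 × 15) = 4.104 in.
M_n = C_f(d − h_f/2) + (T − C_f)(d − a_w/2) = 179.5 × (24.2 − 1.65) + 209.3 × (24.2 − 2.052) = 4047.7 + 4635.6 = 8683.3 kip·in.
M_n = 8683.3/12 = 723.61 kip·ft.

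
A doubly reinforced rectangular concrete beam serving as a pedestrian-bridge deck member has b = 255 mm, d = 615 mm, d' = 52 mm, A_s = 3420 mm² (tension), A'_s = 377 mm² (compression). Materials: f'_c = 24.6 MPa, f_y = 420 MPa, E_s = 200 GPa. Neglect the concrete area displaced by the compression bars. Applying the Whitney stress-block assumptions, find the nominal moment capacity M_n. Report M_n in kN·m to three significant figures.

Assume both tension and compression steel yield.
Net tension couple steel: A_s − A'_s = 3043 mm².
a = (A_s − A'_s) f_y / (0.85 f'_c b) = 1278060/(0.85 × 24.6 × 255) = 239.69 mm.
c = a/β₁ = 239.69/0.85 = 281.99 mm; ε'_s = 0.003(c − d')/c = 0.0024 ≥ f_y/E_s = 0.0021, so compression steel does yield.
M_n = (A_s − A'_s) f_y (d − a/2) + A'_s f_y (d − d') = [1278060 × (615 − 119.845) + 158340 × (615 − 52)] × 10⁻⁶ = 632.84 + 89.15 = 721.99 kN·m.

M_n ≈ 722 kN·m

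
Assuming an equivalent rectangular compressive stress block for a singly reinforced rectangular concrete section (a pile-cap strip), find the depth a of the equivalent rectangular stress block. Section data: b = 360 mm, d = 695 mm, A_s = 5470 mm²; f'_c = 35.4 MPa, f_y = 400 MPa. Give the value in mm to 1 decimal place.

a ≈ 202.0 mm

T = A_s f_y = 5470 × 400 = 2188000 N = 2188 kN.
Setting C = 0.85 f'_c a b equal to T: a = 2188000/(0.85 × 35.4 × 360) = 202.0 mm.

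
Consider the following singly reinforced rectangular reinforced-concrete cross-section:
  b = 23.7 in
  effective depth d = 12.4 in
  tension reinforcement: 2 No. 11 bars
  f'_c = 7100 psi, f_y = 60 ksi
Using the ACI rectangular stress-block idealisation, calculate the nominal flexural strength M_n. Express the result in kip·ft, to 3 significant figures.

A_s = 2 × 1.56 = 3.12 in².
T = A_s f_y = 3.12 × 60 = 187.2 kips.
a = T/(0.85 f'_c b) = 187.2/(0.85 × 7.1 × 23.7) = 1.309 in.
M_n = T(d − a/2) = 187.2 × (12.4 − 0.6545) = 2198.8 kip·in = 2198.8/12 = 183.23 kip·ft.

M_n ≈ 183 kip·ft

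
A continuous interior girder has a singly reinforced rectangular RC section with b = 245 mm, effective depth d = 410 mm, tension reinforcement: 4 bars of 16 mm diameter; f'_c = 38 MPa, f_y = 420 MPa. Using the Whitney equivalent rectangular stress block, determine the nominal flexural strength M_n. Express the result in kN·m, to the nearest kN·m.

A_s = 4 × 201 = 804 mm².
T = A_s f_y = 804 × 420 = 337680 N = 337.68 kN.
From C = T: a = T/(0.85 f'_c b) = 337680/(0.85 × 38 × 245) = 42.67 mm.
M_n = T(d − a/2) = 337.68 kN × (410 − 21.335) mm = 131.24 kN·m.

M_n ≈ 131 kN·m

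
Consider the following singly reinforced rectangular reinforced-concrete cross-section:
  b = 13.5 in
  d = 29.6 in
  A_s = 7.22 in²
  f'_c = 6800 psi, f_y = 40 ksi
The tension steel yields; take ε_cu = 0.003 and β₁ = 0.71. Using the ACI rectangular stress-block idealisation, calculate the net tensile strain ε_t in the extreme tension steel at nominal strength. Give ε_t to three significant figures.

ε_t ≈ 0.0140

a = A_s f_y/(0.85 f'_c b) = 3.701 in.
β₁ = 0.71, so c = a/β₁ = 3.701/0.71 = 5.213 in.
From the linear strain diagram with ε_cu = 0.003: ε_t = 0.003 (d − c)/c = 0.003 × (29.6 − 5.213)/5.213 = 0.0140.
Since ε_t ≥ 0.005, the section is tension-controlled.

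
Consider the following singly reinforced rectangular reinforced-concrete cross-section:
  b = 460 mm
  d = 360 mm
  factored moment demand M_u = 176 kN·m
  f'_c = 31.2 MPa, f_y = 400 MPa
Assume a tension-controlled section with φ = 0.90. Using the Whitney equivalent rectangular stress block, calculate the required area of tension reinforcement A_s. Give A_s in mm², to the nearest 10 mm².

M_n = M_u/φ = 176/0.90 = 195.556 kN·m.
With M_n = 0.85 f'_c a b (d − a/2), solve the quadratic for a:
a = d − √(d² − 2M_n/(0.85 f'_c b)) = 360 − √(360² − 2 × 195.556×10⁶/(0.85 × 31.2 × 460)) = 47.69 mm.
A_s = 0.85 f'_c a b / f_y = 0.85 × 31.2 × 47.69 × 460 / 400 = 1454.4 mm².

A_s ≈ 1450 mm²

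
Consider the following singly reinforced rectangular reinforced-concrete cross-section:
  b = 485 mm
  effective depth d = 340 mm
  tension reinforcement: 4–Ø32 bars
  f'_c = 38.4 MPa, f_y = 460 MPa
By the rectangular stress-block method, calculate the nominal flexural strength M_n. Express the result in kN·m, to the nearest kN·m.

M_n ≈ 434 kN·m

A_s = 4 × 804 = 3216 mm².
T = A_s f_y = 3216 × 460 = 1479360 N = 1479.36 kN.
From C = T: a = T/(0.85 f'_c b) = 1479360/(0.85 × 38.4 × 485) = 93.45 mm.
M_n = T(d − a/2) = 1479.36 kN × (340 − 46.725) mm = 433.86 kN·m.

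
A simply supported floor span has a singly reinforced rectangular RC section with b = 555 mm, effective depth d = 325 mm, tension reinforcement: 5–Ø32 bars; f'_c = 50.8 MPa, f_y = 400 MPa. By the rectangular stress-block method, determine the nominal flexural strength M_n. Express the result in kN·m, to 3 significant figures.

M_n ≈ 469 kN·m

A_s = 5 × 804 = 4020 mm².
T = A_s f_y = 4020 × 400 = 1608000 N = 1608 kN.
From C = T: a = T/(0.85 f'_c b) = 1608000/(0.85 × 50.8 × 555) = 67.10 mm.
M_n = T(d − a/2) = 1608 kN × (325 − 33.55) mm = 468.65 kN·m.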